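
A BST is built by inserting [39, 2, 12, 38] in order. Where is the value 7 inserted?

Starting tree (level order): [39, 2, None, None, 12, None, 38]
Insertion path: 39 -> 2 -> 12
Result: insert 7 as left child of 12
Final tree (level order): [39, 2, None, None, 12, 7, 38]


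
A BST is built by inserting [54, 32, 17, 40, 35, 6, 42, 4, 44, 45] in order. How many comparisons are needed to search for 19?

Search path for 19: 54 -> 32 -> 17
Found: False
Comparisons: 3


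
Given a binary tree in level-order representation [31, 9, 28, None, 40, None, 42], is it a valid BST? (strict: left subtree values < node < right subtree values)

Level-order array: [31, 9, 28, None, 40, None, 42]
Validate using subtree bounds (lo, hi): at each node, require lo < value < hi,
then recurse left with hi=value and right with lo=value.
Preorder trace (stopping at first violation):
  at node 31 with bounds (-inf, +inf): OK
  at node 9 with bounds (-inf, 31): OK
  at node 40 with bounds (9, 31): VIOLATION
Node 40 violates its bound: not (9 < 40 < 31).
Result: Not a valid BST


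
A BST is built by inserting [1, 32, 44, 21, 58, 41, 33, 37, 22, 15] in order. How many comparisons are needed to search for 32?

Search path for 32: 1 -> 32
Found: True
Comparisons: 2


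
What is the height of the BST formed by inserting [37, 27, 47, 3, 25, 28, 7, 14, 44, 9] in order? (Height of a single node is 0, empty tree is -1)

Insertion order: [37, 27, 47, 3, 25, 28, 7, 14, 44, 9]
Tree (level-order array): [37, 27, 47, 3, 28, 44, None, None, 25, None, None, None, None, 7, None, None, 14, 9]
Compute height bottom-up (empty subtree = -1):
  height(9) = 1 + max(-1, -1) = 0
  height(14) = 1 + max(0, -1) = 1
  height(7) = 1 + max(-1, 1) = 2
  height(25) = 1 + max(2, -1) = 3
  height(3) = 1 + max(-1, 3) = 4
  height(28) = 1 + max(-1, -1) = 0
  height(27) = 1 + max(4, 0) = 5
  height(44) = 1 + max(-1, -1) = 0
  height(47) = 1 + max(0, -1) = 1
  height(37) = 1 + max(5, 1) = 6
Height = 6


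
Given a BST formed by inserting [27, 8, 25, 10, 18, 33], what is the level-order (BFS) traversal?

Tree insertion order: [27, 8, 25, 10, 18, 33]
Tree (level-order array): [27, 8, 33, None, 25, None, None, 10, None, None, 18]
BFS from the root, enqueuing left then right child of each popped node:
  queue [27] -> pop 27, enqueue [8, 33], visited so far: [27]
  queue [8, 33] -> pop 8, enqueue [25], visited so far: [27, 8]
  queue [33, 25] -> pop 33, enqueue [none], visited so far: [27, 8, 33]
  queue [25] -> pop 25, enqueue [10], visited so far: [27, 8, 33, 25]
  queue [10] -> pop 10, enqueue [18], visited so far: [27, 8, 33, 25, 10]
  queue [18] -> pop 18, enqueue [none], visited so far: [27, 8, 33, 25, 10, 18]
Result: [27, 8, 33, 25, 10, 18]


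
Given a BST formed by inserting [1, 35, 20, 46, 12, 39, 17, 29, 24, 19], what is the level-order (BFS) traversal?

Tree insertion order: [1, 35, 20, 46, 12, 39, 17, 29, 24, 19]
Tree (level-order array): [1, None, 35, 20, 46, 12, 29, 39, None, None, 17, 24, None, None, None, None, 19]
BFS from the root, enqueuing left then right child of each popped node:
  queue [1] -> pop 1, enqueue [35], visited so far: [1]
  queue [35] -> pop 35, enqueue [20, 46], visited so far: [1, 35]
  queue [20, 46] -> pop 20, enqueue [12, 29], visited so far: [1, 35, 20]
  queue [46, 12, 29] -> pop 46, enqueue [39], visited so far: [1, 35, 20, 46]
  queue [12, 29, 39] -> pop 12, enqueue [17], visited so far: [1, 35, 20, 46, 12]
  queue [29, 39, 17] -> pop 29, enqueue [24], visited so far: [1, 35, 20, 46, 12, 29]
  queue [39, 17, 24] -> pop 39, enqueue [none], visited so far: [1, 35, 20, 46, 12, 29, 39]
  queue [17, 24] -> pop 17, enqueue [19], visited so far: [1, 35, 20, 46, 12, 29, 39, 17]
  queue [24, 19] -> pop 24, enqueue [none], visited so far: [1, 35, 20, 46, 12, 29, 39, 17, 24]
  queue [19] -> pop 19, enqueue [none], visited so far: [1, 35, 20, 46, 12, 29, 39, 17, 24, 19]
Result: [1, 35, 20, 46, 12, 29, 39, 17, 24, 19]


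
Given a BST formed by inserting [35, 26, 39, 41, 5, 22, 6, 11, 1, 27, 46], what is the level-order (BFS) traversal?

Tree insertion order: [35, 26, 39, 41, 5, 22, 6, 11, 1, 27, 46]
Tree (level-order array): [35, 26, 39, 5, 27, None, 41, 1, 22, None, None, None, 46, None, None, 6, None, None, None, None, 11]
BFS from the root, enqueuing left then right child of each popped node:
  queue [35] -> pop 35, enqueue [26, 39], visited so far: [35]
  queue [26, 39] -> pop 26, enqueue [5, 27], visited so far: [35, 26]
  queue [39, 5, 27] -> pop 39, enqueue [41], visited so far: [35, 26, 39]
  queue [5, 27, 41] -> pop 5, enqueue [1, 22], visited so far: [35, 26, 39, 5]
  queue [27, 41, 1, 22] -> pop 27, enqueue [none], visited so far: [35, 26, 39, 5, 27]
  queue [41, 1, 22] -> pop 41, enqueue [46], visited so far: [35, 26, 39, 5, 27, 41]
  queue [1, 22, 46] -> pop 1, enqueue [none], visited so far: [35, 26, 39, 5, 27, 41, 1]
  queue [22, 46] -> pop 22, enqueue [6], visited so far: [35, 26, 39, 5, 27, 41, 1, 22]
  queue [46, 6] -> pop 46, enqueue [none], visited so far: [35, 26, 39, 5, 27, 41, 1, 22, 46]
  queue [6] -> pop 6, enqueue [11], visited so far: [35, 26, 39, 5, 27, 41, 1, 22, 46, 6]
  queue [11] -> pop 11, enqueue [none], visited so far: [35, 26, 39, 5, 27, 41, 1, 22, 46, 6, 11]
Result: [35, 26, 39, 5, 27, 41, 1, 22, 46, 6, 11]


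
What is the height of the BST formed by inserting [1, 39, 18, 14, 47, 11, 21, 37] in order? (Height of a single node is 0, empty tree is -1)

Insertion order: [1, 39, 18, 14, 47, 11, 21, 37]
Tree (level-order array): [1, None, 39, 18, 47, 14, 21, None, None, 11, None, None, 37]
Compute height bottom-up (empty subtree = -1):
  height(11) = 1 + max(-1, -1) = 0
  height(14) = 1 + max(0, -1) = 1
  height(37) = 1 + max(-1, -1) = 0
  height(21) = 1 + max(-1, 0) = 1
  height(18) = 1 + max(1, 1) = 2
  height(47) = 1 + max(-1, -1) = 0
  height(39) = 1 + max(2, 0) = 3
  height(1) = 1 + max(-1, 3) = 4
Height = 4


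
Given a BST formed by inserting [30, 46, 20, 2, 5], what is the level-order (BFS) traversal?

Tree insertion order: [30, 46, 20, 2, 5]
Tree (level-order array): [30, 20, 46, 2, None, None, None, None, 5]
BFS from the root, enqueuing left then right child of each popped node:
  queue [30] -> pop 30, enqueue [20, 46], visited so far: [30]
  queue [20, 46] -> pop 20, enqueue [2], visited so far: [30, 20]
  queue [46, 2] -> pop 46, enqueue [none], visited so far: [30, 20, 46]
  queue [2] -> pop 2, enqueue [5], visited so far: [30, 20, 46, 2]
  queue [5] -> pop 5, enqueue [none], visited so far: [30, 20, 46, 2, 5]
Result: [30, 20, 46, 2, 5]


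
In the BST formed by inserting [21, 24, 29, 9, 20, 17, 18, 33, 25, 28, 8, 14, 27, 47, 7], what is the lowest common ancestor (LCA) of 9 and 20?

Tree insertion order: [21, 24, 29, 9, 20, 17, 18, 33, 25, 28, 8, 14, 27, 47, 7]
Tree (level-order array): [21, 9, 24, 8, 20, None, 29, 7, None, 17, None, 25, 33, None, None, 14, 18, None, 28, None, 47, None, None, None, None, 27]
In a BST, the LCA of p=9, q=20 is the first node v on the
root-to-leaf path with p <= v <= q (go left if both < v, right if both > v).
Walk from root:
  at 21: both 9 and 20 < 21, go left
  at 9: 9 <= 9 <= 20, this is the LCA
LCA = 9


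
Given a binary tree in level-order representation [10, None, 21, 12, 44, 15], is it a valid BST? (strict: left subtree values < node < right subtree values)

Level-order array: [10, None, 21, 12, 44, 15]
Validate using subtree bounds (lo, hi): at each node, require lo < value < hi,
then recurse left with hi=value and right with lo=value.
Preorder trace (stopping at first violation):
  at node 10 with bounds (-inf, +inf): OK
  at node 21 with bounds (10, +inf): OK
  at node 12 with bounds (10, 21): OK
  at node 15 with bounds (10, 12): VIOLATION
Node 15 violates its bound: not (10 < 15 < 12).
Result: Not a valid BST


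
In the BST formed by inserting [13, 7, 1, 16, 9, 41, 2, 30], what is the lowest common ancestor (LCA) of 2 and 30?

Tree insertion order: [13, 7, 1, 16, 9, 41, 2, 30]
Tree (level-order array): [13, 7, 16, 1, 9, None, 41, None, 2, None, None, 30]
In a BST, the LCA of p=2, q=30 is the first node v on the
root-to-leaf path with p <= v <= q (go left if both < v, right if both > v).
Walk from root:
  at 13: 2 <= 13 <= 30, this is the LCA
LCA = 13


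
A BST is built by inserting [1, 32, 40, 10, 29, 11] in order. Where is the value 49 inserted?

Starting tree (level order): [1, None, 32, 10, 40, None, 29, None, None, 11]
Insertion path: 1 -> 32 -> 40
Result: insert 49 as right child of 40
Final tree (level order): [1, None, 32, 10, 40, None, 29, None, 49, 11]


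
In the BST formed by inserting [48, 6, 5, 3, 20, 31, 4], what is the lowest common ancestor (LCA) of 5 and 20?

Tree insertion order: [48, 6, 5, 3, 20, 31, 4]
Tree (level-order array): [48, 6, None, 5, 20, 3, None, None, 31, None, 4]
In a BST, the LCA of p=5, q=20 is the first node v on the
root-to-leaf path with p <= v <= q (go left if both < v, right if both > v).
Walk from root:
  at 48: both 5 and 20 < 48, go left
  at 6: 5 <= 6 <= 20, this is the LCA
LCA = 6


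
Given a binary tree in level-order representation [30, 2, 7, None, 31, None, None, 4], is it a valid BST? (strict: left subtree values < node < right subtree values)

Level-order array: [30, 2, 7, None, 31, None, None, 4]
Validate using subtree bounds (lo, hi): at each node, require lo < value < hi,
then recurse left with hi=value and right with lo=value.
Preorder trace (stopping at first violation):
  at node 30 with bounds (-inf, +inf): OK
  at node 2 with bounds (-inf, 30): OK
  at node 31 with bounds (2, 30): VIOLATION
Node 31 violates its bound: not (2 < 31 < 30).
Result: Not a valid BST


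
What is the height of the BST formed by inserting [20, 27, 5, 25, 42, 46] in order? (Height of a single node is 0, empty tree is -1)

Insertion order: [20, 27, 5, 25, 42, 46]
Tree (level-order array): [20, 5, 27, None, None, 25, 42, None, None, None, 46]
Compute height bottom-up (empty subtree = -1):
  height(5) = 1 + max(-1, -1) = 0
  height(25) = 1 + max(-1, -1) = 0
  height(46) = 1 + max(-1, -1) = 0
  height(42) = 1 + max(-1, 0) = 1
  height(27) = 1 + max(0, 1) = 2
  height(20) = 1 + max(0, 2) = 3
Height = 3


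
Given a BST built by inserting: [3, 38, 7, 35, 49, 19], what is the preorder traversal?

Tree insertion order: [3, 38, 7, 35, 49, 19]
Tree (level-order array): [3, None, 38, 7, 49, None, 35, None, None, 19]
Preorder traversal: [3, 38, 7, 35, 19, 49]


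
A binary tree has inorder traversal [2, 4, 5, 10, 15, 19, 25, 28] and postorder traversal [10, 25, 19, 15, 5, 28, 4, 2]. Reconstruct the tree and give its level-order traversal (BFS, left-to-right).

Inorder:   [2, 4, 5, 10, 15, 19, 25, 28]
Postorder: [10, 25, 19, 15, 5, 28, 4, 2]
Algorithm: postorder visits root last, so walk postorder right-to-left;
each value is the root of the current inorder slice — split it at that
value, recurse on the right subtree first, then the left.
Recursive splits:
  root=2; inorder splits into left=[], right=[4, 5, 10, 15, 19, 25, 28]
  root=4; inorder splits into left=[], right=[5, 10, 15, 19, 25, 28]
  root=28; inorder splits into left=[5, 10, 15, 19, 25], right=[]
  root=5; inorder splits into left=[], right=[10, 15, 19, 25]
  root=15; inorder splits into left=[10], right=[19, 25]
  root=19; inorder splits into left=[], right=[25]
  root=25; inorder splits into left=[], right=[]
  root=10; inorder splits into left=[], right=[]
Reconstructed level-order: [2, 4, 28, 5, 15, 10, 19, 25]


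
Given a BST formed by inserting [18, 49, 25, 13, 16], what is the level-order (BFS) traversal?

Tree insertion order: [18, 49, 25, 13, 16]
Tree (level-order array): [18, 13, 49, None, 16, 25]
BFS from the root, enqueuing left then right child of each popped node:
  queue [18] -> pop 18, enqueue [13, 49], visited so far: [18]
  queue [13, 49] -> pop 13, enqueue [16], visited so far: [18, 13]
  queue [49, 16] -> pop 49, enqueue [25], visited so far: [18, 13, 49]
  queue [16, 25] -> pop 16, enqueue [none], visited so far: [18, 13, 49, 16]
  queue [25] -> pop 25, enqueue [none], visited so far: [18, 13, 49, 16, 25]
Result: [18, 13, 49, 16, 25]


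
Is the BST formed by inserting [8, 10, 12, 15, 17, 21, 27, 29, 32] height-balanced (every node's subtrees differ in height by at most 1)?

Tree (level-order array): [8, None, 10, None, 12, None, 15, None, 17, None, 21, None, 27, None, 29, None, 32]
Definition: a tree is height-balanced if, at every node, |h(left) - h(right)| <= 1 (empty subtree has height -1).
Bottom-up per-node check:
  node 32: h_left=-1, h_right=-1, diff=0 [OK], height=0
  node 29: h_left=-1, h_right=0, diff=1 [OK], height=1
  node 27: h_left=-1, h_right=1, diff=2 [FAIL (|-1-1|=2 > 1)], height=2
  node 21: h_left=-1, h_right=2, diff=3 [FAIL (|-1-2|=3 > 1)], height=3
  node 17: h_left=-1, h_right=3, diff=4 [FAIL (|-1-3|=4 > 1)], height=4
  node 15: h_left=-1, h_right=4, diff=5 [FAIL (|-1-4|=5 > 1)], height=5
  node 12: h_left=-1, h_right=5, diff=6 [FAIL (|-1-5|=6 > 1)], height=6
  node 10: h_left=-1, h_right=6, diff=7 [FAIL (|-1-6|=7 > 1)], height=7
  node 8: h_left=-1, h_right=7, diff=8 [FAIL (|-1-7|=8 > 1)], height=8
Node 27 violates the condition: |-1 - 1| = 2 > 1.
Result: Not balanced


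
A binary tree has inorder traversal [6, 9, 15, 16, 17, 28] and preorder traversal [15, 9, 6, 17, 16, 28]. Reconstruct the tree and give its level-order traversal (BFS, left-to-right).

Inorder:  [6, 9, 15, 16, 17, 28]
Preorder: [15, 9, 6, 17, 16, 28]
Algorithm: preorder visits root first, so consume preorder in order;
for each root, split the current inorder slice at that value into
left-subtree inorder and right-subtree inorder, then recurse.
Recursive splits:
  root=15; inorder splits into left=[6, 9], right=[16, 17, 28]
  root=9; inorder splits into left=[6], right=[]
  root=6; inorder splits into left=[], right=[]
  root=17; inorder splits into left=[16], right=[28]
  root=16; inorder splits into left=[], right=[]
  root=28; inorder splits into left=[], right=[]
Reconstructed level-order: [15, 9, 17, 6, 16, 28]


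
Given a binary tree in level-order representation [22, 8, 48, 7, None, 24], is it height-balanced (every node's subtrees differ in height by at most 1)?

Tree (level-order array): [22, 8, 48, 7, None, 24]
Definition: a tree is height-balanced if, at every node, |h(left) - h(right)| <= 1 (empty subtree has height -1).
Bottom-up per-node check:
  node 7: h_left=-1, h_right=-1, diff=0 [OK], height=0
  node 8: h_left=0, h_right=-1, diff=1 [OK], height=1
  node 24: h_left=-1, h_right=-1, diff=0 [OK], height=0
  node 48: h_left=0, h_right=-1, diff=1 [OK], height=1
  node 22: h_left=1, h_right=1, diff=0 [OK], height=2
All nodes satisfy the balance condition.
Result: Balanced


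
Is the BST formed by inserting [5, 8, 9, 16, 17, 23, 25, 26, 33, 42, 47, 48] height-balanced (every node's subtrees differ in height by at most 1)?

Tree (level-order array): [5, None, 8, None, 9, None, 16, None, 17, None, 23, None, 25, None, 26, None, 33, None, 42, None, 47, None, 48]
Definition: a tree is height-balanced if, at every node, |h(left) - h(right)| <= 1 (empty subtree has height -1).
Bottom-up per-node check:
  node 48: h_left=-1, h_right=-1, diff=0 [OK], height=0
  node 47: h_left=-1, h_right=0, diff=1 [OK], height=1
  node 42: h_left=-1, h_right=1, diff=2 [FAIL (|-1-1|=2 > 1)], height=2
  node 33: h_left=-1, h_right=2, diff=3 [FAIL (|-1-2|=3 > 1)], height=3
  node 26: h_left=-1, h_right=3, diff=4 [FAIL (|-1-3|=4 > 1)], height=4
  node 25: h_left=-1, h_right=4, diff=5 [FAIL (|-1-4|=5 > 1)], height=5
  node 23: h_left=-1, h_right=5, diff=6 [FAIL (|-1-5|=6 > 1)], height=6
  node 17: h_left=-1, h_right=6, diff=7 [FAIL (|-1-6|=7 > 1)], height=7
  node 16: h_left=-1, h_right=7, diff=8 [FAIL (|-1-7|=8 > 1)], height=8
  node 9: h_left=-1, h_right=8, diff=9 [FAIL (|-1-8|=9 > 1)], height=9
  node 8: h_left=-1, h_right=9, diff=10 [FAIL (|-1-9|=10 > 1)], height=10
  node 5: h_left=-1, h_right=10, diff=11 [FAIL (|-1-10|=11 > 1)], height=11
Node 42 violates the condition: |-1 - 1| = 2 > 1.
Result: Not balanced


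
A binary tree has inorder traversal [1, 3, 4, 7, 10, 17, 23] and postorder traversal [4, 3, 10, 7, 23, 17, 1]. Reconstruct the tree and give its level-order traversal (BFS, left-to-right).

Inorder:   [1, 3, 4, 7, 10, 17, 23]
Postorder: [4, 3, 10, 7, 23, 17, 1]
Algorithm: postorder visits root last, so walk postorder right-to-left;
each value is the root of the current inorder slice — split it at that
value, recurse on the right subtree first, then the left.
Recursive splits:
  root=1; inorder splits into left=[], right=[3, 4, 7, 10, 17, 23]
  root=17; inorder splits into left=[3, 4, 7, 10], right=[23]
  root=23; inorder splits into left=[], right=[]
  root=7; inorder splits into left=[3, 4], right=[10]
  root=10; inorder splits into left=[], right=[]
  root=3; inorder splits into left=[], right=[4]
  root=4; inorder splits into left=[], right=[]
Reconstructed level-order: [1, 17, 7, 23, 3, 10, 4]


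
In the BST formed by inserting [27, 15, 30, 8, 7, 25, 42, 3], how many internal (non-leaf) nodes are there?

Tree built from: [27, 15, 30, 8, 7, 25, 42, 3]
Tree (level-order array): [27, 15, 30, 8, 25, None, 42, 7, None, None, None, None, None, 3]
Rule: An internal node has at least one child.
Per-node child counts:
  node 27: 2 child(ren)
  node 15: 2 child(ren)
  node 8: 1 child(ren)
  node 7: 1 child(ren)
  node 3: 0 child(ren)
  node 25: 0 child(ren)
  node 30: 1 child(ren)
  node 42: 0 child(ren)
Matching nodes: [27, 15, 8, 7, 30]
Count of internal (non-leaf) nodes: 5


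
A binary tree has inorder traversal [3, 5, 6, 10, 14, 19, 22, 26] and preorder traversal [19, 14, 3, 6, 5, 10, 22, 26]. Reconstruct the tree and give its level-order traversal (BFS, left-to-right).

Inorder:  [3, 5, 6, 10, 14, 19, 22, 26]
Preorder: [19, 14, 3, 6, 5, 10, 22, 26]
Algorithm: preorder visits root first, so consume preorder in order;
for each root, split the current inorder slice at that value into
left-subtree inorder and right-subtree inorder, then recurse.
Recursive splits:
  root=19; inorder splits into left=[3, 5, 6, 10, 14], right=[22, 26]
  root=14; inorder splits into left=[3, 5, 6, 10], right=[]
  root=3; inorder splits into left=[], right=[5, 6, 10]
  root=6; inorder splits into left=[5], right=[10]
  root=5; inorder splits into left=[], right=[]
  root=10; inorder splits into left=[], right=[]
  root=22; inorder splits into left=[], right=[26]
  root=26; inorder splits into left=[], right=[]
Reconstructed level-order: [19, 14, 22, 3, 26, 6, 5, 10]


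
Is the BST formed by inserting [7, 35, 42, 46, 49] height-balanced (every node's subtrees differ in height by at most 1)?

Tree (level-order array): [7, None, 35, None, 42, None, 46, None, 49]
Definition: a tree is height-balanced if, at every node, |h(left) - h(right)| <= 1 (empty subtree has height -1).
Bottom-up per-node check:
  node 49: h_left=-1, h_right=-1, diff=0 [OK], height=0
  node 46: h_left=-1, h_right=0, diff=1 [OK], height=1
  node 42: h_left=-1, h_right=1, diff=2 [FAIL (|-1-1|=2 > 1)], height=2
  node 35: h_left=-1, h_right=2, diff=3 [FAIL (|-1-2|=3 > 1)], height=3
  node 7: h_left=-1, h_right=3, diff=4 [FAIL (|-1-3|=4 > 1)], height=4
Node 42 violates the condition: |-1 - 1| = 2 > 1.
Result: Not balanced


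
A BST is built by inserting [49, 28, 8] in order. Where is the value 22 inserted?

Starting tree (level order): [49, 28, None, 8]
Insertion path: 49 -> 28 -> 8
Result: insert 22 as right child of 8
Final tree (level order): [49, 28, None, 8, None, None, 22]


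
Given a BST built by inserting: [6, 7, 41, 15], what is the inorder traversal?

Tree insertion order: [6, 7, 41, 15]
Tree (level-order array): [6, None, 7, None, 41, 15]
Inorder traversal: [6, 7, 15, 41]


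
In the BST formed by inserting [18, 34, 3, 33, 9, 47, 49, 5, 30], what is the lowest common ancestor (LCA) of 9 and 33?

Tree insertion order: [18, 34, 3, 33, 9, 47, 49, 5, 30]
Tree (level-order array): [18, 3, 34, None, 9, 33, 47, 5, None, 30, None, None, 49]
In a BST, the LCA of p=9, q=33 is the first node v on the
root-to-leaf path with p <= v <= q (go left if both < v, right if both > v).
Walk from root:
  at 18: 9 <= 18 <= 33, this is the LCA
LCA = 18


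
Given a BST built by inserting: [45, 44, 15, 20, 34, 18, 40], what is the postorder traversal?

Tree insertion order: [45, 44, 15, 20, 34, 18, 40]
Tree (level-order array): [45, 44, None, 15, None, None, 20, 18, 34, None, None, None, 40]
Postorder traversal: [18, 40, 34, 20, 15, 44, 45]


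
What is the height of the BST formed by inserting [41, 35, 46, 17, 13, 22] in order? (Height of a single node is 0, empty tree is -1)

Insertion order: [41, 35, 46, 17, 13, 22]
Tree (level-order array): [41, 35, 46, 17, None, None, None, 13, 22]
Compute height bottom-up (empty subtree = -1):
  height(13) = 1 + max(-1, -1) = 0
  height(22) = 1 + max(-1, -1) = 0
  height(17) = 1 + max(0, 0) = 1
  height(35) = 1 + max(1, -1) = 2
  height(46) = 1 + max(-1, -1) = 0
  height(41) = 1 + max(2, 0) = 3
Height = 3


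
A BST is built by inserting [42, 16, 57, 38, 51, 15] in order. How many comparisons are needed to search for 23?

Search path for 23: 42 -> 16 -> 38
Found: False
Comparisons: 3


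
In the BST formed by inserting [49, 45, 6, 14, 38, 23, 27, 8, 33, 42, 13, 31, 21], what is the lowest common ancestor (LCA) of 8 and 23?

Tree insertion order: [49, 45, 6, 14, 38, 23, 27, 8, 33, 42, 13, 31, 21]
Tree (level-order array): [49, 45, None, 6, None, None, 14, 8, 38, None, 13, 23, 42, None, None, 21, 27, None, None, None, None, None, 33, 31]
In a BST, the LCA of p=8, q=23 is the first node v on the
root-to-leaf path with p <= v <= q (go left if both < v, right if both > v).
Walk from root:
  at 49: both 8 and 23 < 49, go left
  at 45: both 8 and 23 < 45, go left
  at 6: both 8 and 23 > 6, go right
  at 14: 8 <= 14 <= 23, this is the LCA
LCA = 14


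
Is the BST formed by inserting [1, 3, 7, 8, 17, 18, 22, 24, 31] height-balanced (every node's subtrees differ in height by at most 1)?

Tree (level-order array): [1, None, 3, None, 7, None, 8, None, 17, None, 18, None, 22, None, 24, None, 31]
Definition: a tree is height-balanced if, at every node, |h(left) - h(right)| <= 1 (empty subtree has height -1).
Bottom-up per-node check:
  node 31: h_left=-1, h_right=-1, diff=0 [OK], height=0
  node 24: h_left=-1, h_right=0, diff=1 [OK], height=1
  node 22: h_left=-1, h_right=1, diff=2 [FAIL (|-1-1|=2 > 1)], height=2
  node 18: h_left=-1, h_right=2, diff=3 [FAIL (|-1-2|=3 > 1)], height=3
  node 17: h_left=-1, h_right=3, diff=4 [FAIL (|-1-3|=4 > 1)], height=4
  node 8: h_left=-1, h_right=4, diff=5 [FAIL (|-1-4|=5 > 1)], height=5
  node 7: h_left=-1, h_right=5, diff=6 [FAIL (|-1-5|=6 > 1)], height=6
  node 3: h_left=-1, h_right=6, diff=7 [FAIL (|-1-6|=7 > 1)], height=7
  node 1: h_left=-1, h_right=7, diff=8 [FAIL (|-1-7|=8 > 1)], height=8
Node 22 violates the condition: |-1 - 1| = 2 > 1.
Result: Not balanced


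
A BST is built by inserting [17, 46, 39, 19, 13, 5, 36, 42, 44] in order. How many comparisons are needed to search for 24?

Search path for 24: 17 -> 46 -> 39 -> 19 -> 36
Found: False
Comparisons: 5


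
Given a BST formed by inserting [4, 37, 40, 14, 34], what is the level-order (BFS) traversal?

Tree insertion order: [4, 37, 40, 14, 34]
Tree (level-order array): [4, None, 37, 14, 40, None, 34]
BFS from the root, enqueuing left then right child of each popped node:
  queue [4] -> pop 4, enqueue [37], visited so far: [4]
  queue [37] -> pop 37, enqueue [14, 40], visited so far: [4, 37]
  queue [14, 40] -> pop 14, enqueue [34], visited so far: [4, 37, 14]
  queue [40, 34] -> pop 40, enqueue [none], visited so far: [4, 37, 14, 40]
  queue [34] -> pop 34, enqueue [none], visited so far: [4, 37, 14, 40, 34]
Result: [4, 37, 14, 40, 34]


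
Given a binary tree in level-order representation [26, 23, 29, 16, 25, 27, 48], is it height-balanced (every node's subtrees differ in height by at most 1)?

Tree (level-order array): [26, 23, 29, 16, 25, 27, 48]
Definition: a tree is height-balanced if, at every node, |h(left) - h(right)| <= 1 (empty subtree has height -1).
Bottom-up per-node check:
  node 16: h_left=-1, h_right=-1, diff=0 [OK], height=0
  node 25: h_left=-1, h_right=-1, diff=0 [OK], height=0
  node 23: h_left=0, h_right=0, diff=0 [OK], height=1
  node 27: h_left=-1, h_right=-1, diff=0 [OK], height=0
  node 48: h_left=-1, h_right=-1, diff=0 [OK], height=0
  node 29: h_left=0, h_right=0, diff=0 [OK], height=1
  node 26: h_left=1, h_right=1, diff=0 [OK], height=2
All nodes satisfy the balance condition.
Result: Balanced


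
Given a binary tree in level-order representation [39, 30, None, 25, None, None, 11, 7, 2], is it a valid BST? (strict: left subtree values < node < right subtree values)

Level-order array: [39, 30, None, 25, None, None, 11, 7, 2]
Validate using subtree bounds (lo, hi): at each node, require lo < value < hi,
then recurse left with hi=value and right with lo=value.
Preorder trace (stopping at first violation):
  at node 39 with bounds (-inf, +inf): OK
  at node 30 with bounds (-inf, 39): OK
  at node 25 with bounds (-inf, 30): OK
  at node 11 with bounds (25, 30): VIOLATION
Node 11 violates its bound: not (25 < 11 < 30).
Result: Not a valid BST


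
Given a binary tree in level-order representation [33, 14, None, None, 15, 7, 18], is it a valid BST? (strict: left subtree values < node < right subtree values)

Level-order array: [33, 14, None, None, 15, 7, 18]
Validate using subtree bounds (lo, hi): at each node, require lo < value < hi,
then recurse left with hi=value and right with lo=value.
Preorder trace (stopping at first violation):
  at node 33 with bounds (-inf, +inf): OK
  at node 14 with bounds (-inf, 33): OK
  at node 15 with bounds (14, 33): OK
  at node 7 with bounds (14, 15): VIOLATION
Node 7 violates its bound: not (14 < 7 < 15).
Result: Not a valid BST


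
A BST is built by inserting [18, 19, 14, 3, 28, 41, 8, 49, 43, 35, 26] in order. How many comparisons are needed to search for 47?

Search path for 47: 18 -> 19 -> 28 -> 41 -> 49 -> 43
Found: False
Comparisons: 6


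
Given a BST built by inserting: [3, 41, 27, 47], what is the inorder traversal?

Tree insertion order: [3, 41, 27, 47]
Tree (level-order array): [3, None, 41, 27, 47]
Inorder traversal: [3, 27, 41, 47]


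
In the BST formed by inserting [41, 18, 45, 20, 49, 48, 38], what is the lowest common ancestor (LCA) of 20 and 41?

Tree insertion order: [41, 18, 45, 20, 49, 48, 38]
Tree (level-order array): [41, 18, 45, None, 20, None, 49, None, 38, 48]
In a BST, the LCA of p=20, q=41 is the first node v on the
root-to-leaf path with p <= v <= q (go left if both < v, right if both > v).
Walk from root:
  at 41: 20 <= 41 <= 41, this is the LCA
LCA = 41


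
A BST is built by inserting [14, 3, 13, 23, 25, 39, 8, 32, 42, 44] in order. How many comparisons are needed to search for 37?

Search path for 37: 14 -> 23 -> 25 -> 39 -> 32
Found: False
Comparisons: 5


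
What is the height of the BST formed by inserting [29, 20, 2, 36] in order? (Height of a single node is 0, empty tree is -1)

Insertion order: [29, 20, 2, 36]
Tree (level-order array): [29, 20, 36, 2]
Compute height bottom-up (empty subtree = -1):
  height(2) = 1 + max(-1, -1) = 0
  height(20) = 1 + max(0, -1) = 1
  height(36) = 1 + max(-1, -1) = 0
  height(29) = 1 + max(1, 0) = 2
Height = 2


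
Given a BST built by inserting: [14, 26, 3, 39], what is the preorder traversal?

Tree insertion order: [14, 26, 3, 39]
Tree (level-order array): [14, 3, 26, None, None, None, 39]
Preorder traversal: [14, 3, 26, 39]


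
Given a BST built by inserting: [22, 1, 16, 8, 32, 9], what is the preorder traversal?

Tree insertion order: [22, 1, 16, 8, 32, 9]
Tree (level-order array): [22, 1, 32, None, 16, None, None, 8, None, None, 9]
Preorder traversal: [22, 1, 16, 8, 9, 32]


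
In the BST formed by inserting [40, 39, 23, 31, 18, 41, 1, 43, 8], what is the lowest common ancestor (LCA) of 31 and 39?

Tree insertion order: [40, 39, 23, 31, 18, 41, 1, 43, 8]
Tree (level-order array): [40, 39, 41, 23, None, None, 43, 18, 31, None, None, 1, None, None, None, None, 8]
In a BST, the LCA of p=31, q=39 is the first node v on the
root-to-leaf path with p <= v <= q (go left if both < v, right if both > v).
Walk from root:
  at 40: both 31 and 39 < 40, go left
  at 39: 31 <= 39 <= 39, this is the LCA
LCA = 39


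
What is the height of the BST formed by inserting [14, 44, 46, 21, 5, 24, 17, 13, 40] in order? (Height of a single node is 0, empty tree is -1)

Insertion order: [14, 44, 46, 21, 5, 24, 17, 13, 40]
Tree (level-order array): [14, 5, 44, None, 13, 21, 46, None, None, 17, 24, None, None, None, None, None, 40]
Compute height bottom-up (empty subtree = -1):
  height(13) = 1 + max(-1, -1) = 0
  height(5) = 1 + max(-1, 0) = 1
  height(17) = 1 + max(-1, -1) = 0
  height(40) = 1 + max(-1, -1) = 0
  height(24) = 1 + max(-1, 0) = 1
  height(21) = 1 + max(0, 1) = 2
  height(46) = 1 + max(-1, -1) = 0
  height(44) = 1 + max(2, 0) = 3
  height(14) = 1 + max(1, 3) = 4
Height = 4


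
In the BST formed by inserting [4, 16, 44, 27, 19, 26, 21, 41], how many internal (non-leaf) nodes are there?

Tree built from: [4, 16, 44, 27, 19, 26, 21, 41]
Tree (level-order array): [4, None, 16, None, 44, 27, None, 19, 41, None, 26, None, None, 21]
Rule: An internal node has at least one child.
Per-node child counts:
  node 4: 1 child(ren)
  node 16: 1 child(ren)
  node 44: 1 child(ren)
  node 27: 2 child(ren)
  node 19: 1 child(ren)
  node 26: 1 child(ren)
  node 21: 0 child(ren)
  node 41: 0 child(ren)
Matching nodes: [4, 16, 44, 27, 19, 26]
Count of internal (non-leaf) nodes: 6


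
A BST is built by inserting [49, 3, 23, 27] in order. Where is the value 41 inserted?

Starting tree (level order): [49, 3, None, None, 23, None, 27]
Insertion path: 49 -> 3 -> 23 -> 27
Result: insert 41 as right child of 27
Final tree (level order): [49, 3, None, None, 23, None, 27, None, 41]


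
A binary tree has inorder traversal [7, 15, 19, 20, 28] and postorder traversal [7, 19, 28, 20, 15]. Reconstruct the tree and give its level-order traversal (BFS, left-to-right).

Inorder:   [7, 15, 19, 20, 28]
Postorder: [7, 19, 28, 20, 15]
Algorithm: postorder visits root last, so walk postorder right-to-left;
each value is the root of the current inorder slice — split it at that
value, recurse on the right subtree first, then the left.
Recursive splits:
  root=15; inorder splits into left=[7], right=[19, 20, 28]
  root=20; inorder splits into left=[19], right=[28]
  root=28; inorder splits into left=[], right=[]
  root=19; inorder splits into left=[], right=[]
  root=7; inorder splits into left=[], right=[]
Reconstructed level-order: [15, 7, 20, 19, 28]


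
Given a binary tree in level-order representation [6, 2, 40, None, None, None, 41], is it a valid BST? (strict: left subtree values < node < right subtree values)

Level-order array: [6, 2, 40, None, None, None, 41]
Validate using subtree bounds (lo, hi): at each node, require lo < value < hi,
then recurse left with hi=value and right with lo=value.
Preorder trace (stopping at first violation):
  at node 6 with bounds (-inf, +inf): OK
  at node 2 with bounds (-inf, 6): OK
  at node 40 with bounds (6, +inf): OK
  at node 41 with bounds (40, +inf): OK
No violation found at any node.
Result: Valid BST


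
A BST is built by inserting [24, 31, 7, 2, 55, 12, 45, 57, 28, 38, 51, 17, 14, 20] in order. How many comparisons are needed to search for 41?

Search path for 41: 24 -> 31 -> 55 -> 45 -> 38
Found: False
Comparisons: 5


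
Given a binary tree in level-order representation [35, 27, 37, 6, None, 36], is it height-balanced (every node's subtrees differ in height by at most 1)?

Tree (level-order array): [35, 27, 37, 6, None, 36]
Definition: a tree is height-balanced if, at every node, |h(left) - h(right)| <= 1 (empty subtree has height -1).
Bottom-up per-node check:
  node 6: h_left=-1, h_right=-1, diff=0 [OK], height=0
  node 27: h_left=0, h_right=-1, diff=1 [OK], height=1
  node 36: h_left=-1, h_right=-1, diff=0 [OK], height=0
  node 37: h_left=0, h_right=-1, diff=1 [OK], height=1
  node 35: h_left=1, h_right=1, diff=0 [OK], height=2
All nodes satisfy the balance condition.
Result: Balanced


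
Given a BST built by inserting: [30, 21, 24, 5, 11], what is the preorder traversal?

Tree insertion order: [30, 21, 24, 5, 11]
Tree (level-order array): [30, 21, None, 5, 24, None, 11]
Preorder traversal: [30, 21, 5, 11, 24]


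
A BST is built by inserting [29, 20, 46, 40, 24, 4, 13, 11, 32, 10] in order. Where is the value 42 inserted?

Starting tree (level order): [29, 20, 46, 4, 24, 40, None, None, 13, None, None, 32, None, 11, None, None, None, 10]
Insertion path: 29 -> 46 -> 40
Result: insert 42 as right child of 40
Final tree (level order): [29, 20, 46, 4, 24, 40, None, None, 13, None, None, 32, 42, 11, None, None, None, None, None, 10]


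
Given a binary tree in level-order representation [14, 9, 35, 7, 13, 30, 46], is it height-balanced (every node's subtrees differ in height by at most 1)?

Tree (level-order array): [14, 9, 35, 7, 13, 30, 46]
Definition: a tree is height-balanced if, at every node, |h(left) - h(right)| <= 1 (empty subtree has height -1).
Bottom-up per-node check:
  node 7: h_left=-1, h_right=-1, diff=0 [OK], height=0
  node 13: h_left=-1, h_right=-1, diff=0 [OK], height=0
  node 9: h_left=0, h_right=0, diff=0 [OK], height=1
  node 30: h_left=-1, h_right=-1, diff=0 [OK], height=0
  node 46: h_left=-1, h_right=-1, diff=0 [OK], height=0
  node 35: h_left=0, h_right=0, diff=0 [OK], height=1
  node 14: h_left=1, h_right=1, diff=0 [OK], height=2
All nodes satisfy the balance condition.
Result: Balanced


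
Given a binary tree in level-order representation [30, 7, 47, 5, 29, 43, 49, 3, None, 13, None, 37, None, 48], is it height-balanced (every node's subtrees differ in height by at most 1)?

Tree (level-order array): [30, 7, 47, 5, 29, 43, 49, 3, None, 13, None, 37, None, 48]
Definition: a tree is height-balanced if, at every node, |h(left) - h(right)| <= 1 (empty subtree has height -1).
Bottom-up per-node check:
  node 3: h_left=-1, h_right=-1, diff=0 [OK], height=0
  node 5: h_left=0, h_right=-1, diff=1 [OK], height=1
  node 13: h_left=-1, h_right=-1, diff=0 [OK], height=0
  node 29: h_left=0, h_right=-1, diff=1 [OK], height=1
  node 7: h_left=1, h_right=1, diff=0 [OK], height=2
  node 37: h_left=-1, h_right=-1, diff=0 [OK], height=0
  node 43: h_left=0, h_right=-1, diff=1 [OK], height=1
  node 48: h_left=-1, h_right=-1, diff=0 [OK], height=0
  node 49: h_left=0, h_right=-1, diff=1 [OK], height=1
  node 47: h_left=1, h_right=1, diff=0 [OK], height=2
  node 30: h_left=2, h_right=2, diff=0 [OK], height=3
All nodes satisfy the balance condition.
Result: Balanced


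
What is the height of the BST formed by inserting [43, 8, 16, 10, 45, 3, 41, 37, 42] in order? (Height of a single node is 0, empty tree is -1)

Insertion order: [43, 8, 16, 10, 45, 3, 41, 37, 42]
Tree (level-order array): [43, 8, 45, 3, 16, None, None, None, None, 10, 41, None, None, 37, 42]
Compute height bottom-up (empty subtree = -1):
  height(3) = 1 + max(-1, -1) = 0
  height(10) = 1 + max(-1, -1) = 0
  height(37) = 1 + max(-1, -1) = 0
  height(42) = 1 + max(-1, -1) = 0
  height(41) = 1 + max(0, 0) = 1
  height(16) = 1 + max(0, 1) = 2
  height(8) = 1 + max(0, 2) = 3
  height(45) = 1 + max(-1, -1) = 0
  height(43) = 1 + max(3, 0) = 4
Height = 4


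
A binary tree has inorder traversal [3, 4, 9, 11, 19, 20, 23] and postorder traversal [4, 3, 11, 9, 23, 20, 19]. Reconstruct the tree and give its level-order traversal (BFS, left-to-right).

Inorder:   [3, 4, 9, 11, 19, 20, 23]
Postorder: [4, 3, 11, 9, 23, 20, 19]
Algorithm: postorder visits root last, so walk postorder right-to-left;
each value is the root of the current inorder slice — split it at that
value, recurse on the right subtree first, then the left.
Recursive splits:
  root=19; inorder splits into left=[3, 4, 9, 11], right=[20, 23]
  root=20; inorder splits into left=[], right=[23]
  root=23; inorder splits into left=[], right=[]
  root=9; inorder splits into left=[3, 4], right=[11]
  root=11; inorder splits into left=[], right=[]
  root=3; inorder splits into left=[], right=[4]
  root=4; inorder splits into left=[], right=[]
Reconstructed level-order: [19, 9, 20, 3, 11, 23, 4]


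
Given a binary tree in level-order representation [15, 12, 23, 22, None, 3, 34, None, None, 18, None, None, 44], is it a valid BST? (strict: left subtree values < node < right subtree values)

Level-order array: [15, 12, 23, 22, None, 3, 34, None, None, 18, None, None, 44]
Validate using subtree bounds (lo, hi): at each node, require lo < value < hi,
then recurse left with hi=value and right with lo=value.
Preorder trace (stopping at first violation):
  at node 15 with bounds (-inf, +inf): OK
  at node 12 with bounds (-inf, 15): OK
  at node 22 with bounds (-inf, 12): VIOLATION
Node 22 violates its bound: not (-inf < 22 < 12).
Result: Not a valid BST


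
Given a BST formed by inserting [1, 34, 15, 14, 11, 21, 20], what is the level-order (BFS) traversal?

Tree insertion order: [1, 34, 15, 14, 11, 21, 20]
Tree (level-order array): [1, None, 34, 15, None, 14, 21, 11, None, 20]
BFS from the root, enqueuing left then right child of each popped node:
  queue [1] -> pop 1, enqueue [34], visited so far: [1]
  queue [34] -> pop 34, enqueue [15], visited so far: [1, 34]
  queue [15] -> pop 15, enqueue [14, 21], visited so far: [1, 34, 15]
  queue [14, 21] -> pop 14, enqueue [11], visited so far: [1, 34, 15, 14]
  queue [21, 11] -> pop 21, enqueue [20], visited so far: [1, 34, 15, 14, 21]
  queue [11, 20] -> pop 11, enqueue [none], visited so far: [1, 34, 15, 14, 21, 11]
  queue [20] -> pop 20, enqueue [none], visited so far: [1, 34, 15, 14, 21, 11, 20]
Result: [1, 34, 15, 14, 21, 11, 20]


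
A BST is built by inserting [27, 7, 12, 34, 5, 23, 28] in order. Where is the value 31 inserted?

Starting tree (level order): [27, 7, 34, 5, 12, 28, None, None, None, None, 23]
Insertion path: 27 -> 34 -> 28
Result: insert 31 as right child of 28
Final tree (level order): [27, 7, 34, 5, 12, 28, None, None, None, None, 23, None, 31]


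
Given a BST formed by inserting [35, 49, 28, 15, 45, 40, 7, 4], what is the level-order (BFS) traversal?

Tree insertion order: [35, 49, 28, 15, 45, 40, 7, 4]
Tree (level-order array): [35, 28, 49, 15, None, 45, None, 7, None, 40, None, 4]
BFS from the root, enqueuing left then right child of each popped node:
  queue [35] -> pop 35, enqueue [28, 49], visited so far: [35]
  queue [28, 49] -> pop 28, enqueue [15], visited so far: [35, 28]
  queue [49, 15] -> pop 49, enqueue [45], visited so far: [35, 28, 49]
  queue [15, 45] -> pop 15, enqueue [7], visited so far: [35, 28, 49, 15]
  queue [45, 7] -> pop 45, enqueue [40], visited so far: [35, 28, 49, 15, 45]
  queue [7, 40] -> pop 7, enqueue [4], visited so far: [35, 28, 49, 15, 45, 7]
  queue [40, 4] -> pop 40, enqueue [none], visited so far: [35, 28, 49, 15, 45, 7, 40]
  queue [4] -> pop 4, enqueue [none], visited so far: [35, 28, 49, 15, 45, 7, 40, 4]
Result: [35, 28, 49, 15, 45, 7, 40, 4]


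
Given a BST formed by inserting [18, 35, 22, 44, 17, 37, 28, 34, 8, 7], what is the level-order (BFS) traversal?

Tree insertion order: [18, 35, 22, 44, 17, 37, 28, 34, 8, 7]
Tree (level-order array): [18, 17, 35, 8, None, 22, 44, 7, None, None, 28, 37, None, None, None, None, 34]
BFS from the root, enqueuing left then right child of each popped node:
  queue [18] -> pop 18, enqueue [17, 35], visited so far: [18]
  queue [17, 35] -> pop 17, enqueue [8], visited so far: [18, 17]
  queue [35, 8] -> pop 35, enqueue [22, 44], visited so far: [18, 17, 35]
  queue [8, 22, 44] -> pop 8, enqueue [7], visited so far: [18, 17, 35, 8]
  queue [22, 44, 7] -> pop 22, enqueue [28], visited so far: [18, 17, 35, 8, 22]
  queue [44, 7, 28] -> pop 44, enqueue [37], visited so far: [18, 17, 35, 8, 22, 44]
  queue [7, 28, 37] -> pop 7, enqueue [none], visited so far: [18, 17, 35, 8, 22, 44, 7]
  queue [28, 37] -> pop 28, enqueue [34], visited so far: [18, 17, 35, 8, 22, 44, 7, 28]
  queue [37, 34] -> pop 37, enqueue [none], visited so far: [18, 17, 35, 8, 22, 44, 7, 28, 37]
  queue [34] -> pop 34, enqueue [none], visited so far: [18, 17, 35, 8, 22, 44, 7, 28, 37, 34]
Result: [18, 17, 35, 8, 22, 44, 7, 28, 37, 34]
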